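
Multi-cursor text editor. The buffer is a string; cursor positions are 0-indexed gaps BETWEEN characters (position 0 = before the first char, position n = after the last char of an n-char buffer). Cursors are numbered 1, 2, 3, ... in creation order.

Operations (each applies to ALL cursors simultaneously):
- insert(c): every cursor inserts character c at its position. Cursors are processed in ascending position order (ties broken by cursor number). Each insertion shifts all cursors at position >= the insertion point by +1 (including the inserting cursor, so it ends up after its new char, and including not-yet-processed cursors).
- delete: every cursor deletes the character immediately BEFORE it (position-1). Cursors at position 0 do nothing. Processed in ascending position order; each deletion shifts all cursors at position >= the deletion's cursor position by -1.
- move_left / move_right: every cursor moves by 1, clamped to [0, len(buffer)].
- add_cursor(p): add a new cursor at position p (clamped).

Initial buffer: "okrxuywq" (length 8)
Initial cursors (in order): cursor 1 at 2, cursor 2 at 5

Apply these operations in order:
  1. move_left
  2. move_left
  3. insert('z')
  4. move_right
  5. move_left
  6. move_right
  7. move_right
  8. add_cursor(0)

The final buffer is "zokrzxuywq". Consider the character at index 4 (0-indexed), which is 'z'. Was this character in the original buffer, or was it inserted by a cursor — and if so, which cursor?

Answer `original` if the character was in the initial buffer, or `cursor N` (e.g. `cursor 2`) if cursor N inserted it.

After op 1 (move_left): buffer="okrxuywq" (len 8), cursors c1@1 c2@4, authorship ........
After op 2 (move_left): buffer="okrxuywq" (len 8), cursors c1@0 c2@3, authorship ........
After op 3 (insert('z')): buffer="zokrzxuywq" (len 10), cursors c1@1 c2@5, authorship 1...2.....
After op 4 (move_right): buffer="zokrzxuywq" (len 10), cursors c1@2 c2@6, authorship 1...2.....
After op 5 (move_left): buffer="zokrzxuywq" (len 10), cursors c1@1 c2@5, authorship 1...2.....
After op 6 (move_right): buffer="zokrzxuywq" (len 10), cursors c1@2 c2@6, authorship 1...2.....
After op 7 (move_right): buffer="zokrzxuywq" (len 10), cursors c1@3 c2@7, authorship 1...2.....
After op 8 (add_cursor(0)): buffer="zokrzxuywq" (len 10), cursors c3@0 c1@3 c2@7, authorship 1...2.....
Authorship (.=original, N=cursor N): 1 . . . 2 . . . . .
Index 4: author = 2

Answer: cursor 2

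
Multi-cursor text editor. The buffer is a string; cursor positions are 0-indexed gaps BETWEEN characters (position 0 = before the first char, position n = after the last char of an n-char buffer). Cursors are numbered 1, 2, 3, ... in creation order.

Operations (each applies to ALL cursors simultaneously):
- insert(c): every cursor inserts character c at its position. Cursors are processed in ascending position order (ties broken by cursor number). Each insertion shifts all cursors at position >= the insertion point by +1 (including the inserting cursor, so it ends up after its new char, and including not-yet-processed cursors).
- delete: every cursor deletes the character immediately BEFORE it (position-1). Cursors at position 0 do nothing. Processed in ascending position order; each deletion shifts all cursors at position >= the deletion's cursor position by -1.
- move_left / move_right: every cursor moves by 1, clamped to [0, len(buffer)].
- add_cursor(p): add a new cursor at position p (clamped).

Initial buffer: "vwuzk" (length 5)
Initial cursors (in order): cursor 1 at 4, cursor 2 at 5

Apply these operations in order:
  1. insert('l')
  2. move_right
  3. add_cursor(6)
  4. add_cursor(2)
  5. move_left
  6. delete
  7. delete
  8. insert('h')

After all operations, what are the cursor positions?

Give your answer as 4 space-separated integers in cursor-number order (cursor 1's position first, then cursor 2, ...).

Answer: 4 4 4 4

Derivation:
After op 1 (insert('l')): buffer="vwuzlkl" (len 7), cursors c1@5 c2@7, authorship ....1.2
After op 2 (move_right): buffer="vwuzlkl" (len 7), cursors c1@6 c2@7, authorship ....1.2
After op 3 (add_cursor(6)): buffer="vwuzlkl" (len 7), cursors c1@6 c3@6 c2@7, authorship ....1.2
After op 4 (add_cursor(2)): buffer="vwuzlkl" (len 7), cursors c4@2 c1@6 c3@6 c2@7, authorship ....1.2
After op 5 (move_left): buffer="vwuzlkl" (len 7), cursors c4@1 c1@5 c3@5 c2@6, authorship ....1.2
After op 6 (delete): buffer="wul" (len 3), cursors c4@0 c1@2 c2@2 c3@2, authorship ..2
After op 7 (delete): buffer="l" (len 1), cursors c1@0 c2@0 c3@0 c4@0, authorship 2
After op 8 (insert('h')): buffer="hhhhl" (len 5), cursors c1@4 c2@4 c3@4 c4@4, authorship 12342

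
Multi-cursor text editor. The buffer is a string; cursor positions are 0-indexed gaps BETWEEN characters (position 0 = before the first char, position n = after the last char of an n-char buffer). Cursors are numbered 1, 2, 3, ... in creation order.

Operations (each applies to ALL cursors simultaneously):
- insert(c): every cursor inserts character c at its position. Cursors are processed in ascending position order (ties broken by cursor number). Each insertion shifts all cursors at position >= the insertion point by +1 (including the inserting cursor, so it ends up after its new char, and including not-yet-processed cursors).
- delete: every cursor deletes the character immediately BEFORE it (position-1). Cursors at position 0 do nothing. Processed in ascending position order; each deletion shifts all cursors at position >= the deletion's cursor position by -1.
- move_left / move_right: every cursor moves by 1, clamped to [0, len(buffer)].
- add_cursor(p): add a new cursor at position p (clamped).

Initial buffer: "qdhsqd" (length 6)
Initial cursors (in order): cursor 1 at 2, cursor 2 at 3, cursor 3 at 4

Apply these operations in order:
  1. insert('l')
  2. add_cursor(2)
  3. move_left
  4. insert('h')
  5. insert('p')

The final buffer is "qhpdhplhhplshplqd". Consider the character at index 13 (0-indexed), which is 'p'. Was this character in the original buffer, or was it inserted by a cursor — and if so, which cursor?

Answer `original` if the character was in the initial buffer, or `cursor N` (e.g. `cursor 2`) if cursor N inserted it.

After op 1 (insert('l')): buffer="qdlhlslqd" (len 9), cursors c1@3 c2@5 c3@7, authorship ..1.2.3..
After op 2 (add_cursor(2)): buffer="qdlhlslqd" (len 9), cursors c4@2 c1@3 c2@5 c3@7, authorship ..1.2.3..
After op 3 (move_left): buffer="qdlhlslqd" (len 9), cursors c4@1 c1@2 c2@4 c3@6, authorship ..1.2.3..
After op 4 (insert('h')): buffer="qhdhlhhlshlqd" (len 13), cursors c4@2 c1@4 c2@7 c3@10, authorship .4.11.22.33..
After op 5 (insert('p')): buffer="qhpdhplhhplshplqd" (len 17), cursors c4@3 c1@6 c2@10 c3@14, authorship .44.111.222.333..
Authorship (.=original, N=cursor N): . 4 4 . 1 1 1 . 2 2 2 . 3 3 3 . .
Index 13: author = 3

Answer: cursor 3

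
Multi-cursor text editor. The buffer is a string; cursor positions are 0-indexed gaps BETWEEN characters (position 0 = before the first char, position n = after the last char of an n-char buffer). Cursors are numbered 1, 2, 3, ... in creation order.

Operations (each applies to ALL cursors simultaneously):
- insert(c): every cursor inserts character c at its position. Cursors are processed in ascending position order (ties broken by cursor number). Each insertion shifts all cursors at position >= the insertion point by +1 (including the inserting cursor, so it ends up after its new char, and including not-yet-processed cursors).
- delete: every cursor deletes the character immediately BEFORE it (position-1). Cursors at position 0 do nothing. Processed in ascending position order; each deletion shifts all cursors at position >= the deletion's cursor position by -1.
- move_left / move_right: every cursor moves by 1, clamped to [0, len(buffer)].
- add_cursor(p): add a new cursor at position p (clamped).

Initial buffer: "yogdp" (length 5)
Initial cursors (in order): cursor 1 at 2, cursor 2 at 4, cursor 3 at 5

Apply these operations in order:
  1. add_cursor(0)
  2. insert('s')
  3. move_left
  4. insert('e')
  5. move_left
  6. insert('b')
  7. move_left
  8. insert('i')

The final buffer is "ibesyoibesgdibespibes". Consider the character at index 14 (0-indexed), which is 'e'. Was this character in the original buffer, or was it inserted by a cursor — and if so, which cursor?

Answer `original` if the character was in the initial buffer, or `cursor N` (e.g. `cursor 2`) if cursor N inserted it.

After op 1 (add_cursor(0)): buffer="yogdp" (len 5), cursors c4@0 c1@2 c2@4 c3@5, authorship .....
After op 2 (insert('s')): buffer="syosgdsps" (len 9), cursors c4@1 c1@4 c2@7 c3@9, authorship 4..1..2.3
After op 3 (move_left): buffer="syosgdsps" (len 9), cursors c4@0 c1@3 c2@6 c3@8, authorship 4..1..2.3
After op 4 (insert('e')): buffer="esyoesgdespes" (len 13), cursors c4@1 c1@5 c2@9 c3@12, authorship 44..11..22.33
After op 5 (move_left): buffer="esyoesgdespes" (len 13), cursors c4@0 c1@4 c2@8 c3@11, authorship 44..11..22.33
After op 6 (insert('b')): buffer="besyobesgdbespbes" (len 17), cursors c4@1 c1@6 c2@11 c3@15, authorship 444..111..222.333
After op 7 (move_left): buffer="besyobesgdbespbes" (len 17), cursors c4@0 c1@5 c2@10 c3@14, authorship 444..111..222.333
After op 8 (insert('i')): buffer="ibesyoibesgdibespibes" (len 21), cursors c4@1 c1@7 c2@13 c3@18, authorship 4444..1111..2222.3333
Authorship (.=original, N=cursor N): 4 4 4 4 . . 1 1 1 1 . . 2 2 2 2 . 3 3 3 3
Index 14: author = 2

Answer: cursor 2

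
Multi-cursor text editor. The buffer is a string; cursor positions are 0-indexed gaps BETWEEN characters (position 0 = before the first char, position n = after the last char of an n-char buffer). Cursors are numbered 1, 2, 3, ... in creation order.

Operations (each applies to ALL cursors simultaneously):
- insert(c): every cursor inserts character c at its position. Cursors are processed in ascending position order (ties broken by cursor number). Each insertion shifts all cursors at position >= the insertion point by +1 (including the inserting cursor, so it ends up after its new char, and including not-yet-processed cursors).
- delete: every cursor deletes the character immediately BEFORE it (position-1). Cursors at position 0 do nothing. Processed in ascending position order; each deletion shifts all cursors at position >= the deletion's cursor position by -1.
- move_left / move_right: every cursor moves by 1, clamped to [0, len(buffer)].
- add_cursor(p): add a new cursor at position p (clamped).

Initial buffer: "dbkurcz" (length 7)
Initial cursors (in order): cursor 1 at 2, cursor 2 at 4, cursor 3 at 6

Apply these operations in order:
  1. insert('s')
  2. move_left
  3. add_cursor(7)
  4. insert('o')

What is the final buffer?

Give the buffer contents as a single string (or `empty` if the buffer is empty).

After op 1 (insert('s')): buffer="dbskusrcsz" (len 10), cursors c1@3 c2@6 c3@9, authorship ..1..2..3.
After op 2 (move_left): buffer="dbskusrcsz" (len 10), cursors c1@2 c2@5 c3@8, authorship ..1..2..3.
After op 3 (add_cursor(7)): buffer="dbskusrcsz" (len 10), cursors c1@2 c2@5 c4@7 c3@8, authorship ..1..2..3.
After op 4 (insert('o')): buffer="dboskuosrocosz" (len 14), cursors c1@3 c2@7 c4@10 c3@12, authorship ..11..22.4.33.

Answer: dboskuosrocosz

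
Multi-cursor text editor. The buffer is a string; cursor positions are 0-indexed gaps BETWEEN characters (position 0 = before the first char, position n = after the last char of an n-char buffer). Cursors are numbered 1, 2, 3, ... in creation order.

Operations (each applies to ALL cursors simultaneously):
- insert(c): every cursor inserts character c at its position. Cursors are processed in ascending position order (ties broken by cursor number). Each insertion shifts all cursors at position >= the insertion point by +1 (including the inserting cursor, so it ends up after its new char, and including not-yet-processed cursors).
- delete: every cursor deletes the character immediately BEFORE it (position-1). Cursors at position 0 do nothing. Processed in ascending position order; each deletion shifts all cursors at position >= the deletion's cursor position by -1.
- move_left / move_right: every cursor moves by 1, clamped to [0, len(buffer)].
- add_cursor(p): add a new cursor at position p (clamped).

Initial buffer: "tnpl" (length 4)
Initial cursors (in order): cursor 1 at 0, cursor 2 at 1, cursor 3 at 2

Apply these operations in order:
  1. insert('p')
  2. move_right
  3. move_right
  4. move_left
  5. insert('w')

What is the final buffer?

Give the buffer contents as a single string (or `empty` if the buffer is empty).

Answer: ptwpnwppwl

Derivation:
After op 1 (insert('p')): buffer="ptpnppl" (len 7), cursors c1@1 c2@3 c3@5, authorship 1.2.3..
After op 2 (move_right): buffer="ptpnppl" (len 7), cursors c1@2 c2@4 c3@6, authorship 1.2.3..
After op 3 (move_right): buffer="ptpnppl" (len 7), cursors c1@3 c2@5 c3@7, authorship 1.2.3..
After op 4 (move_left): buffer="ptpnppl" (len 7), cursors c1@2 c2@4 c3@6, authorship 1.2.3..
After op 5 (insert('w')): buffer="ptwpnwppwl" (len 10), cursors c1@3 c2@6 c3@9, authorship 1.12.23.3.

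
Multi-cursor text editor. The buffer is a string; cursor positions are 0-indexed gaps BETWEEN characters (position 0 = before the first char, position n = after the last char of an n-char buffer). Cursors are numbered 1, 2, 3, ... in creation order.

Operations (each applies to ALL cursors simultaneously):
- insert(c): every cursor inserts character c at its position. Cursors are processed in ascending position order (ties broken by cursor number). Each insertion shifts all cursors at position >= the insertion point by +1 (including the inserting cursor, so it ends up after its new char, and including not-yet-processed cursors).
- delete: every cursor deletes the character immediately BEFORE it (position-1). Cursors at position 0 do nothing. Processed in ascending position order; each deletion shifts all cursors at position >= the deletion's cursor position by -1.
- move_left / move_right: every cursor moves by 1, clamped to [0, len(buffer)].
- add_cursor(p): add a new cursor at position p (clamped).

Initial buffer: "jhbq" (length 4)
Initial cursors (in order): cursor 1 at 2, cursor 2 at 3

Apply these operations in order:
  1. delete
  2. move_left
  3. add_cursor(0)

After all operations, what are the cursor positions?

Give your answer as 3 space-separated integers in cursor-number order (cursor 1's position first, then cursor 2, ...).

Answer: 0 0 0

Derivation:
After op 1 (delete): buffer="jq" (len 2), cursors c1@1 c2@1, authorship ..
After op 2 (move_left): buffer="jq" (len 2), cursors c1@0 c2@0, authorship ..
After op 3 (add_cursor(0)): buffer="jq" (len 2), cursors c1@0 c2@0 c3@0, authorship ..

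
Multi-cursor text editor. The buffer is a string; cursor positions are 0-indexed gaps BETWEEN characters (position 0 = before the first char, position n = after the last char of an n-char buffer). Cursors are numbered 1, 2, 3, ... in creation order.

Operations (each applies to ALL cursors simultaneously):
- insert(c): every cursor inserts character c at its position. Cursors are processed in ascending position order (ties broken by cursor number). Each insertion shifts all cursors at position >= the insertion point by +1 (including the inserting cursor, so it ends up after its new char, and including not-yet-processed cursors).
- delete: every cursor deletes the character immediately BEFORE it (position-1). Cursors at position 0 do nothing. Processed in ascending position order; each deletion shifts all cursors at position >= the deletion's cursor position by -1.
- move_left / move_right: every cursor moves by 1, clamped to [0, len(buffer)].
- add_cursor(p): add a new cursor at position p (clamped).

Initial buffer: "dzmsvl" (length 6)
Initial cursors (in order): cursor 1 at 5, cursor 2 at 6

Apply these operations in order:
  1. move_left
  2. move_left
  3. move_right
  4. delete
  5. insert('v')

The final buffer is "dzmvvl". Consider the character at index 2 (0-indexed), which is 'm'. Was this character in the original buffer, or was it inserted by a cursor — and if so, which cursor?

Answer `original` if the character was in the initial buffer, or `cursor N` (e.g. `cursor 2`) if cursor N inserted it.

Answer: original

Derivation:
After op 1 (move_left): buffer="dzmsvl" (len 6), cursors c1@4 c2@5, authorship ......
After op 2 (move_left): buffer="dzmsvl" (len 6), cursors c1@3 c2@4, authorship ......
After op 3 (move_right): buffer="dzmsvl" (len 6), cursors c1@4 c2@5, authorship ......
After op 4 (delete): buffer="dzml" (len 4), cursors c1@3 c2@3, authorship ....
After op 5 (insert('v')): buffer="dzmvvl" (len 6), cursors c1@5 c2@5, authorship ...12.
Authorship (.=original, N=cursor N): . . . 1 2 .
Index 2: author = original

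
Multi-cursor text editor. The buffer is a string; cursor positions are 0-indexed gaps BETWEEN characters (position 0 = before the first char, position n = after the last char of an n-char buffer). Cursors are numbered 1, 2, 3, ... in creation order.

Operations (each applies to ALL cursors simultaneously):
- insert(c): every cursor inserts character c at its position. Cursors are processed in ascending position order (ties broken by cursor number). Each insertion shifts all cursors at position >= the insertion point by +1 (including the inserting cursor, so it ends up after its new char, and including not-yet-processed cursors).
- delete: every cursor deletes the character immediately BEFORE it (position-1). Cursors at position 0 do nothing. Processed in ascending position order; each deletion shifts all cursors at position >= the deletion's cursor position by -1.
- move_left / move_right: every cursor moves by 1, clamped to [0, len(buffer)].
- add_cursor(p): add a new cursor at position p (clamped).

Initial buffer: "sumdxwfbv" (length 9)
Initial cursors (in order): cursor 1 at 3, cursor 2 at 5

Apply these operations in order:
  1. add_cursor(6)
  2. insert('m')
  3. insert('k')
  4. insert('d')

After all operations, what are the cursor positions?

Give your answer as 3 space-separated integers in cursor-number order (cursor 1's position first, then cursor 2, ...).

Answer: 6 11 15

Derivation:
After op 1 (add_cursor(6)): buffer="sumdxwfbv" (len 9), cursors c1@3 c2@5 c3@6, authorship .........
After op 2 (insert('m')): buffer="summdxmwmfbv" (len 12), cursors c1@4 c2@7 c3@9, authorship ...1..2.3...
After op 3 (insert('k')): buffer="summkdxmkwmkfbv" (len 15), cursors c1@5 c2@9 c3@12, authorship ...11..22.33...
After op 4 (insert('d')): buffer="summkddxmkdwmkdfbv" (len 18), cursors c1@6 c2@11 c3@15, authorship ...111..222.333...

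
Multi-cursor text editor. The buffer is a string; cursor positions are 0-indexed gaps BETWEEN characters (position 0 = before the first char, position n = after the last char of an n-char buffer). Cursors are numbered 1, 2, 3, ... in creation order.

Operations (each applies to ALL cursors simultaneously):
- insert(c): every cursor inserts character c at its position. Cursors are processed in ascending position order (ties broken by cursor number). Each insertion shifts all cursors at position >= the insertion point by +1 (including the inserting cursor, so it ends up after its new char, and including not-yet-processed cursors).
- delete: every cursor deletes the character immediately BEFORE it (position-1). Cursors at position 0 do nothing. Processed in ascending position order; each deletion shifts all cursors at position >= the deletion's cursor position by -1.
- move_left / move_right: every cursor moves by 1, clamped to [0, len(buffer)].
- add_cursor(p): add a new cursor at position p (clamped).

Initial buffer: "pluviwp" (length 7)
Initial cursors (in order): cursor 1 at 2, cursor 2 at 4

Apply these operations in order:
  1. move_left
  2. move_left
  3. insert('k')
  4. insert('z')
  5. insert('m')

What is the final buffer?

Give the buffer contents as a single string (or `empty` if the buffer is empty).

Answer: kzmplkzmuviwp

Derivation:
After op 1 (move_left): buffer="pluviwp" (len 7), cursors c1@1 c2@3, authorship .......
After op 2 (move_left): buffer="pluviwp" (len 7), cursors c1@0 c2@2, authorship .......
After op 3 (insert('k')): buffer="kplkuviwp" (len 9), cursors c1@1 c2@4, authorship 1..2.....
After op 4 (insert('z')): buffer="kzplkzuviwp" (len 11), cursors c1@2 c2@6, authorship 11..22.....
After op 5 (insert('m')): buffer="kzmplkzmuviwp" (len 13), cursors c1@3 c2@8, authorship 111..222.....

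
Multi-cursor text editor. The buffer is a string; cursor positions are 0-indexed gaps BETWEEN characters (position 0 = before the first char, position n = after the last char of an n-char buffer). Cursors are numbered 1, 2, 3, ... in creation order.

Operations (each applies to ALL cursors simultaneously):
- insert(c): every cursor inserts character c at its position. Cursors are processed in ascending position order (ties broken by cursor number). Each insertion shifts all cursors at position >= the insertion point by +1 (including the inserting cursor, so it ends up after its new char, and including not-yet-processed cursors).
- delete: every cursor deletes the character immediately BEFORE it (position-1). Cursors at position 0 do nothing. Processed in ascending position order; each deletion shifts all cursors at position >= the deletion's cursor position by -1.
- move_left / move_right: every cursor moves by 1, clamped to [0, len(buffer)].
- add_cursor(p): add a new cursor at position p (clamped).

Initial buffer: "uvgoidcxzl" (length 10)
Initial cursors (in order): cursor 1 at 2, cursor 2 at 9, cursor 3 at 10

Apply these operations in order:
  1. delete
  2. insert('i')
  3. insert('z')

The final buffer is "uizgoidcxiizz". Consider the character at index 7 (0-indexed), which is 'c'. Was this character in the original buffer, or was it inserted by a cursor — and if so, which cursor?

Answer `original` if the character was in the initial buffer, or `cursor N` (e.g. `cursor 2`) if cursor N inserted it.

Answer: original

Derivation:
After op 1 (delete): buffer="ugoidcx" (len 7), cursors c1@1 c2@7 c3@7, authorship .......
After op 2 (insert('i')): buffer="uigoidcxii" (len 10), cursors c1@2 c2@10 c3@10, authorship .1......23
After op 3 (insert('z')): buffer="uizgoidcxiizz" (len 13), cursors c1@3 c2@13 c3@13, authorship .11......2323
Authorship (.=original, N=cursor N): . 1 1 . . . . . . 2 3 2 3
Index 7: author = original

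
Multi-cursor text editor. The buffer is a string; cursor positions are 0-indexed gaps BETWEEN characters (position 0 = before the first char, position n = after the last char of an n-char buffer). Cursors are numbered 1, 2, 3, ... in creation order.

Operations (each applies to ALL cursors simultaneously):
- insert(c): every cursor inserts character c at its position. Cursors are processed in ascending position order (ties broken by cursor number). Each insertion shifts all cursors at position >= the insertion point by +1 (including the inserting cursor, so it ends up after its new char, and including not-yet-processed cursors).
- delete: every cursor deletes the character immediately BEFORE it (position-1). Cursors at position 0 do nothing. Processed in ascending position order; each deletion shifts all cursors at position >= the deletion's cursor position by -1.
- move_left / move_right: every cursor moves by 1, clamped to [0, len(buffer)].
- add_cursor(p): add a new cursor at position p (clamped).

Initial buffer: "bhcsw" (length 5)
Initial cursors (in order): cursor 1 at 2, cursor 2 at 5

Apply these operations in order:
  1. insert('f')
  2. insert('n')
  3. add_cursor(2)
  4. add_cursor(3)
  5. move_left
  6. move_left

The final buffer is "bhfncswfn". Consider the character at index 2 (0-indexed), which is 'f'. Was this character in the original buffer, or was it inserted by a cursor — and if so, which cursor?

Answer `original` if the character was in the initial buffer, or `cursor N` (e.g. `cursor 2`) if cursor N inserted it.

After op 1 (insert('f')): buffer="bhfcswf" (len 7), cursors c1@3 c2@7, authorship ..1...2
After op 2 (insert('n')): buffer="bhfncswfn" (len 9), cursors c1@4 c2@9, authorship ..11...22
After op 3 (add_cursor(2)): buffer="bhfncswfn" (len 9), cursors c3@2 c1@4 c2@9, authorship ..11...22
After op 4 (add_cursor(3)): buffer="bhfncswfn" (len 9), cursors c3@2 c4@3 c1@4 c2@9, authorship ..11...22
After op 5 (move_left): buffer="bhfncswfn" (len 9), cursors c3@1 c4@2 c1@3 c2@8, authorship ..11...22
After op 6 (move_left): buffer="bhfncswfn" (len 9), cursors c3@0 c4@1 c1@2 c2@7, authorship ..11...22
Authorship (.=original, N=cursor N): . . 1 1 . . . 2 2
Index 2: author = 1

Answer: cursor 1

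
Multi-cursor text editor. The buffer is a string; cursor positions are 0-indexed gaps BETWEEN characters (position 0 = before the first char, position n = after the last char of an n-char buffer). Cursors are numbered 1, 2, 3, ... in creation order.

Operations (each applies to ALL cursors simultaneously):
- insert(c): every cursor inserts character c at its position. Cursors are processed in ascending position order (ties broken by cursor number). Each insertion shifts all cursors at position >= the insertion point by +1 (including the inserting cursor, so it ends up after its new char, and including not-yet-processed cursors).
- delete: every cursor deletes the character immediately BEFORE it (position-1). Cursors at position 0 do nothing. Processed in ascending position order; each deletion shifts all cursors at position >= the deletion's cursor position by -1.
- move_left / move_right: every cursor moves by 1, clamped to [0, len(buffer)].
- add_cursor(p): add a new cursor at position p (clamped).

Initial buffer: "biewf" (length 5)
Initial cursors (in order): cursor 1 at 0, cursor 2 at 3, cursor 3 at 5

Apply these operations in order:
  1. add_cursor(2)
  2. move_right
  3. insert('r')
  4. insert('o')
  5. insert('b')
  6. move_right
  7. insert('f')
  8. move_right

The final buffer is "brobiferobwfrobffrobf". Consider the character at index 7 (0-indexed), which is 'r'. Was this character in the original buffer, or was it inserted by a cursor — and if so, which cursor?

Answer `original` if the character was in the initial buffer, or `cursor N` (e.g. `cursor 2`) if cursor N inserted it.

Answer: cursor 4

Derivation:
After op 1 (add_cursor(2)): buffer="biewf" (len 5), cursors c1@0 c4@2 c2@3 c3@5, authorship .....
After op 2 (move_right): buffer="biewf" (len 5), cursors c1@1 c4@3 c2@4 c3@5, authorship .....
After op 3 (insert('r')): buffer="brierwrfr" (len 9), cursors c1@2 c4@5 c2@7 c3@9, authorship .1..4.2.3
After op 4 (insert('o')): buffer="broierowrofro" (len 13), cursors c1@3 c4@7 c2@10 c3@13, authorship .11..44.22.33
After op 5 (insert('b')): buffer="brobierobwrobfrob" (len 17), cursors c1@4 c4@9 c2@13 c3@17, authorship .111..444.222.333
After op 6 (move_right): buffer="brobierobwrobfrob" (len 17), cursors c1@5 c4@10 c2@14 c3@17, authorship .111..444.222.333
After op 7 (insert('f')): buffer="brobiferobwfrobffrobf" (len 21), cursors c1@6 c4@12 c2@17 c3@21, authorship .111.1.444.4222.23333
After op 8 (move_right): buffer="brobiferobwfrobffrobf" (len 21), cursors c1@7 c4@13 c2@18 c3@21, authorship .111.1.444.4222.23333
Authorship (.=original, N=cursor N): . 1 1 1 . 1 . 4 4 4 . 4 2 2 2 . 2 3 3 3 3
Index 7: author = 4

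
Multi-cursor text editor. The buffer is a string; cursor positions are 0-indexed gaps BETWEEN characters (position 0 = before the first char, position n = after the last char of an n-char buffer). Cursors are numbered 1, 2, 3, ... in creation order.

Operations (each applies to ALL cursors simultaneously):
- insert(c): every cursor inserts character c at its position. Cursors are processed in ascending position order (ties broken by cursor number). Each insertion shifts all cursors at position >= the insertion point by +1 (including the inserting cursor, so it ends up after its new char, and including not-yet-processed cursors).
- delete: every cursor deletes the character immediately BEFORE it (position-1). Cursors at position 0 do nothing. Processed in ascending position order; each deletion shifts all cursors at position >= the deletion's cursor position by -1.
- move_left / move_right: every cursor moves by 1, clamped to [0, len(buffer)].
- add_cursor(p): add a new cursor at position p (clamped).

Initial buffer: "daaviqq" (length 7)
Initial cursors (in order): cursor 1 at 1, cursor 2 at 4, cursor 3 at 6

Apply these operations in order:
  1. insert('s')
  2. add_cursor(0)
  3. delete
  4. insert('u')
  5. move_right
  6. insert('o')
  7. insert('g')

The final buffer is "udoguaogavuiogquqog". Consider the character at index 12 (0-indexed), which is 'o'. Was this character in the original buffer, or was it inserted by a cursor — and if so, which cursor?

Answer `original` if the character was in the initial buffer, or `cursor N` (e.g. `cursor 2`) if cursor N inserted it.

Answer: cursor 2

Derivation:
After op 1 (insert('s')): buffer="dsaavsiqsq" (len 10), cursors c1@2 c2@6 c3@9, authorship .1...2..3.
After op 2 (add_cursor(0)): buffer="dsaavsiqsq" (len 10), cursors c4@0 c1@2 c2@6 c3@9, authorship .1...2..3.
After op 3 (delete): buffer="daaviqq" (len 7), cursors c4@0 c1@1 c2@4 c3@6, authorship .......
After op 4 (insert('u')): buffer="uduaavuiquq" (len 11), cursors c4@1 c1@3 c2@7 c3@10, authorship 4.1...2..3.
After op 5 (move_right): buffer="uduaavuiquq" (len 11), cursors c4@2 c1@4 c2@8 c3@11, authorship 4.1...2..3.
After op 6 (insert('o')): buffer="udouaoavuioquqo" (len 15), cursors c4@3 c1@6 c2@11 c3@15, authorship 4.41.1..2.2.3.3
After op 7 (insert('g')): buffer="udoguaogavuiogquqog" (len 19), cursors c4@4 c1@8 c2@14 c3@19, authorship 4.441.11..2.22.3.33
Authorship (.=original, N=cursor N): 4 . 4 4 1 . 1 1 . . 2 . 2 2 . 3 . 3 3
Index 12: author = 2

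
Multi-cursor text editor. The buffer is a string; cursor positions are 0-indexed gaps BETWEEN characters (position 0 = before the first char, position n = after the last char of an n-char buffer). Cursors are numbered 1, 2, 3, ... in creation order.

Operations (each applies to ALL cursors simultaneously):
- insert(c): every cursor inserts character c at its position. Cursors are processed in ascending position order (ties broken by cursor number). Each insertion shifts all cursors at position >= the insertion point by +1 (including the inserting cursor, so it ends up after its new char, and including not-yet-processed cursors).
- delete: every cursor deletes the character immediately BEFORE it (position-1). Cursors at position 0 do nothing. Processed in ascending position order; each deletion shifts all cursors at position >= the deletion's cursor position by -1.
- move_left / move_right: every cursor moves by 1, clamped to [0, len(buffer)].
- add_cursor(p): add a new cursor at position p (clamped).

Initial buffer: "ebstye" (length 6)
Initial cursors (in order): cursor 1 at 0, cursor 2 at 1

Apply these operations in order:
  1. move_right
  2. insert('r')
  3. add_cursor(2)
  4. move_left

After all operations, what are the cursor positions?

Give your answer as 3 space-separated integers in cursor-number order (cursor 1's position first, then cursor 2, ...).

Answer: 1 3 1

Derivation:
After op 1 (move_right): buffer="ebstye" (len 6), cursors c1@1 c2@2, authorship ......
After op 2 (insert('r')): buffer="erbrstye" (len 8), cursors c1@2 c2@4, authorship .1.2....
After op 3 (add_cursor(2)): buffer="erbrstye" (len 8), cursors c1@2 c3@2 c2@4, authorship .1.2....
After op 4 (move_left): buffer="erbrstye" (len 8), cursors c1@1 c3@1 c2@3, authorship .1.2....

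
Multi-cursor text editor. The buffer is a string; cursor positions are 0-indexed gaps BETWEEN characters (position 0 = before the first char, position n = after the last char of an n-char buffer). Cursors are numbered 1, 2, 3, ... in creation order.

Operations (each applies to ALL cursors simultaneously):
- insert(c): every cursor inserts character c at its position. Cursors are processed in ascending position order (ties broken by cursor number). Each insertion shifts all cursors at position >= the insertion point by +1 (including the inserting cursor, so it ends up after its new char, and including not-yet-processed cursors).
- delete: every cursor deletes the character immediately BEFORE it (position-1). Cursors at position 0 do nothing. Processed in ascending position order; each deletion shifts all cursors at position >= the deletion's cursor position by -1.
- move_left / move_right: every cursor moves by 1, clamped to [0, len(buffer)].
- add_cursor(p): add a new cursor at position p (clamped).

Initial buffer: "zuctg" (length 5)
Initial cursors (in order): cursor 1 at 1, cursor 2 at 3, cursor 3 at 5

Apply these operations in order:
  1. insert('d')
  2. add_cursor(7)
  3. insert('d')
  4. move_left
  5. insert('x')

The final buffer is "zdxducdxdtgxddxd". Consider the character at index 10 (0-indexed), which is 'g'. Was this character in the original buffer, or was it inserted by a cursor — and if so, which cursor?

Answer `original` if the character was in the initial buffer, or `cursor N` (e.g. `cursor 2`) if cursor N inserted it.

Answer: original

Derivation:
After op 1 (insert('d')): buffer="zducdtgd" (len 8), cursors c1@2 c2@5 c3@8, authorship .1..2..3
After op 2 (add_cursor(7)): buffer="zducdtgd" (len 8), cursors c1@2 c2@5 c4@7 c3@8, authorship .1..2..3
After op 3 (insert('d')): buffer="zdducddtgddd" (len 12), cursors c1@3 c2@7 c4@10 c3@12, authorship .11..22..433
After op 4 (move_left): buffer="zdducddtgddd" (len 12), cursors c1@2 c2@6 c4@9 c3@11, authorship .11..22..433
After op 5 (insert('x')): buffer="zdxducdxdtgxddxd" (len 16), cursors c1@3 c2@8 c4@12 c3@15, authorship .111..222..44333
Authorship (.=original, N=cursor N): . 1 1 1 . . 2 2 2 . . 4 4 3 3 3
Index 10: author = original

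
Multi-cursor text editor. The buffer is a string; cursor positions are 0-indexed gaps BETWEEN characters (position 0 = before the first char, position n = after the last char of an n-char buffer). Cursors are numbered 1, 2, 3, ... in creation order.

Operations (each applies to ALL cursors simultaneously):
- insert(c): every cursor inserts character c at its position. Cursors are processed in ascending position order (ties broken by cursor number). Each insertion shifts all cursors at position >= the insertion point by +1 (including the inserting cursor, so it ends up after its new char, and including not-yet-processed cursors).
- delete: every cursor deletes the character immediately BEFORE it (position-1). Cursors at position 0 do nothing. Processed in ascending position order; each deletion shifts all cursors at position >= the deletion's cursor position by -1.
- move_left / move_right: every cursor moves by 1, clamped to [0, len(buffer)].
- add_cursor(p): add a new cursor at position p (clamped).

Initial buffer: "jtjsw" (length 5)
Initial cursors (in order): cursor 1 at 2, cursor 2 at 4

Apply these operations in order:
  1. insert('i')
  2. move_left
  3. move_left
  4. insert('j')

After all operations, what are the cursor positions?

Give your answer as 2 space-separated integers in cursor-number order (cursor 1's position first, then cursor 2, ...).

Answer: 2 6

Derivation:
After op 1 (insert('i')): buffer="jtijsiw" (len 7), cursors c1@3 c2@6, authorship ..1..2.
After op 2 (move_left): buffer="jtijsiw" (len 7), cursors c1@2 c2@5, authorship ..1..2.
After op 3 (move_left): buffer="jtijsiw" (len 7), cursors c1@1 c2@4, authorship ..1..2.
After op 4 (insert('j')): buffer="jjtijjsiw" (len 9), cursors c1@2 c2@6, authorship .1.1.2.2.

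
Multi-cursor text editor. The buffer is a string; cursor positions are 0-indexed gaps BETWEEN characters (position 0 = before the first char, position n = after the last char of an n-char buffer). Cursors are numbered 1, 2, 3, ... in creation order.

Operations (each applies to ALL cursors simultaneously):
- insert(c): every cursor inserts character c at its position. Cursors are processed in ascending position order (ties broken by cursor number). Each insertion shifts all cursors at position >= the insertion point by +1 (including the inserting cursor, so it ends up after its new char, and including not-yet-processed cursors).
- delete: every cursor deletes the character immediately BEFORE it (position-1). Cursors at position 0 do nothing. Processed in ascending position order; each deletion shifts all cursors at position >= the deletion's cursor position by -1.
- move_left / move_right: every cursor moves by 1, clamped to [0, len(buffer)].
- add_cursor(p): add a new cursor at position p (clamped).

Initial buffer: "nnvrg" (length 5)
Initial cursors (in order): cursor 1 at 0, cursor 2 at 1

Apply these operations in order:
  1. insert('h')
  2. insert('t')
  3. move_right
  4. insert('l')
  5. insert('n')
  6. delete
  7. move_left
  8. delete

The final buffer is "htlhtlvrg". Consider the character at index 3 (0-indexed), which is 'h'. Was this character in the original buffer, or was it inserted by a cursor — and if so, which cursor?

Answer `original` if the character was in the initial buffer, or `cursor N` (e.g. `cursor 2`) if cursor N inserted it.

After op 1 (insert('h')): buffer="hnhnvrg" (len 7), cursors c1@1 c2@3, authorship 1.2....
After op 2 (insert('t')): buffer="htnhtnvrg" (len 9), cursors c1@2 c2@5, authorship 11.22....
After op 3 (move_right): buffer="htnhtnvrg" (len 9), cursors c1@3 c2@6, authorship 11.22....
After op 4 (insert('l')): buffer="htnlhtnlvrg" (len 11), cursors c1@4 c2@8, authorship 11.122.2...
After op 5 (insert('n')): buffer="htnlnhtnlnvrg" (len 13), cursors c1@5 c2@10, authorship 11.1122.22...
After op 6 (delete): buffer="htnlhtnlvrg" (len 11), cursors c1@4 c2@8, authorship 11.122.2...
After op 7 (move_left): buffer="htnlhtnlvrg" (len 11), cursors c1@3 c2@7, authorship 11.122.2...
After op 8 (delete): buffer="htlhtlvrg" (len 9), cursors c1@2 c2@5, authorship 111222...
Authorship (.=original, N=cursor N): 1 1 1 2 2 2 . . .
Index 3: author = 2

Answer: cursor 2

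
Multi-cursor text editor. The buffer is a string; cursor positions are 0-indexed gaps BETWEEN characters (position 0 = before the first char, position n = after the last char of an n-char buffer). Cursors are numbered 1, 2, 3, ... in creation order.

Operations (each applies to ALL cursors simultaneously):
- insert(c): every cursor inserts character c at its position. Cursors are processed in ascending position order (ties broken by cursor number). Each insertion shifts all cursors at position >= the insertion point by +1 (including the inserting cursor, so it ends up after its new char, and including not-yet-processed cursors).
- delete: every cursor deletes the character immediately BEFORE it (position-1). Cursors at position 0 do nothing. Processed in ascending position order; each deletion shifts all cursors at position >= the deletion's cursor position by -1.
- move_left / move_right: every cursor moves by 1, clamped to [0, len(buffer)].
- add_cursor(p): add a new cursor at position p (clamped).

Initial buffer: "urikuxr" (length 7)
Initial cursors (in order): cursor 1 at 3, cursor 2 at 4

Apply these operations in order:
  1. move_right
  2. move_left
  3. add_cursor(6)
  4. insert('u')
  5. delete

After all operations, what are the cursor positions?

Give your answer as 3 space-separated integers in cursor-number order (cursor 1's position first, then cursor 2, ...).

Answer: 3 4 6

Derivation:
After op 1 (move_right): buffer="urikuxr" (len 7), cursors c1@4 c2@5, authorship .......
After op 2 (move_left): buffer="urikuxr" (len 7), cursors c1@3 c2@4, authorship .......
After op 3 (add_cursor(6)): buffer="urikuxr" (len 7), cursors c1@3 c2@4 c3@6, authorship .......
After op 4 (insert('u')): buffer="uriukuuxur" (len 10), cursors c1@4 c2@6 c3@9, authorship ...1.2..3.
After op 5 (delete): buffer="urikuxr" (len 7), cursors c1@3 c2@4 c3@6, authorship .......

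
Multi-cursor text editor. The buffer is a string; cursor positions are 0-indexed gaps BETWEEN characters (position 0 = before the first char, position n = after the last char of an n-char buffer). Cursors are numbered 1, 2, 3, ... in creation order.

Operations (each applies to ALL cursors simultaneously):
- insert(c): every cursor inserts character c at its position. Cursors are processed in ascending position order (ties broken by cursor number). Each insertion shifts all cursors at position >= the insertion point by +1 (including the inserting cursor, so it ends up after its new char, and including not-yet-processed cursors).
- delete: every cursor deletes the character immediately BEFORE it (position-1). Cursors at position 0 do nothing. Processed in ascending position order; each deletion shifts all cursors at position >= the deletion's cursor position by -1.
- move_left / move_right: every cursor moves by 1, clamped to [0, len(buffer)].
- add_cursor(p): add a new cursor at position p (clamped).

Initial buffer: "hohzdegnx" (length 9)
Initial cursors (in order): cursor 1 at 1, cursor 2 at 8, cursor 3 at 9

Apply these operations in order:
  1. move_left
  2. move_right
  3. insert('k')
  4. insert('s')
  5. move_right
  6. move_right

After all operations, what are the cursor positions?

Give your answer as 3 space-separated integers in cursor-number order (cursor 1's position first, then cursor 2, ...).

After op 1 (move_left): buffer="hohzdegnx" (len 9), cursors c1@0 c2@7 c3@8, authorship .........
After op 2 (move_right): buffer="hohzdegnx" (len 9), cursors c1@1 c2@8 c3@9, authorship .........
After op 3 (insert('k')): buffer="hkohzdegnkxk" (len 12), cursors c1@2 c2@10 c3@12, authorship .1.......2.3
After op 4 (insert('s')): buffer="hksohzdegnksxks" (len 15), cursors c1@3 c2@12 c3@15, authorship .11.......22.33
After op 5 (move_right): buffer="hksohzdegnksxks" (len 15), cursors c1@4 c2@13 c3@15, authorship .11.......22.33
After op 6 (move_right): buffer="hksohzdegnksxks" (len 15), cursors c1@5 c2@14 c3@15, authorship .11.......22.33

Answer: 5 14 15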